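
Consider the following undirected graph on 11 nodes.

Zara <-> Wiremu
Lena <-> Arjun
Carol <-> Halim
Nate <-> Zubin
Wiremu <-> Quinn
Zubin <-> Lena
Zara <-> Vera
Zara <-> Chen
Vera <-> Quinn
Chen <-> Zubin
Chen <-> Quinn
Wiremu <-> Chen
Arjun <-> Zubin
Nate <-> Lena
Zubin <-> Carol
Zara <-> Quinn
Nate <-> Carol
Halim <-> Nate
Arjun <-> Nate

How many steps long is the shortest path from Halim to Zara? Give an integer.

4

One shortest route is Halim – Carol – Zubin – Chen – Zara, which uses 4 edges, and at distance 3 from Halim we only reach {Chen}, which does not include Zara. So d(Halim,Zara) = 4.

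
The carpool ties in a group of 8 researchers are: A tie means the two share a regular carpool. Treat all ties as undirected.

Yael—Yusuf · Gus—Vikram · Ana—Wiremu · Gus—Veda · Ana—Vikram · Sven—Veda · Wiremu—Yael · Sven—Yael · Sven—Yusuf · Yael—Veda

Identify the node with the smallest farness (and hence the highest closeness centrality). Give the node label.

Farness (sum of distances to all others) for each node — Ana:15, Gus:14, Sven:13, Veda:12, Vikram:16, Wiremu:13, Yael:11, Yusuf:16.
The smallest farness is 11, for Yael, so Yael has the highest closeness.

Yael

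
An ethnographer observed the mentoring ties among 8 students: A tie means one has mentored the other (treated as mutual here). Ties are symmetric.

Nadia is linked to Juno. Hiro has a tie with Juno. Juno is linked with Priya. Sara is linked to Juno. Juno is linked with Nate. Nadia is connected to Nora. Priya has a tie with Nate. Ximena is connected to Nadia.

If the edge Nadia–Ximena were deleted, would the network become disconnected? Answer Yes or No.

Yes

Without the Nadia–Ximena edge there is no alternate route between Nadia and Ximena, so the network disconnects. It is a bridge.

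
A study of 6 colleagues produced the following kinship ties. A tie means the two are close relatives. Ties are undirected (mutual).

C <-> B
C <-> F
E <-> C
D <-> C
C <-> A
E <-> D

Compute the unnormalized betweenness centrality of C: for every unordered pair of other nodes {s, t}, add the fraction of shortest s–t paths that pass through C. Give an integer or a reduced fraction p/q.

9

Pairs whose geodesics pass through C — B–D: 1; B–E: 1; B–A: 1; B–F: 1; D–A: 1; D–F: 1; E–A: 1; E–F: 1; A–F: 1.
All other pairs contribute 0.
Summing the contributions gives betweenness(C) = 9.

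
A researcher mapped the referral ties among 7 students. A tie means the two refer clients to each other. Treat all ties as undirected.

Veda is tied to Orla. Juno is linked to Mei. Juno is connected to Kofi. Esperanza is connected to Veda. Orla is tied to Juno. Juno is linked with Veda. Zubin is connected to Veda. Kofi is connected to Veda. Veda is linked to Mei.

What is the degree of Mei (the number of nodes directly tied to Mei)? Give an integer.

Mei is directly tied to Juno and Veda. That is 2 neighbors, so the degree of Mei is 2.

2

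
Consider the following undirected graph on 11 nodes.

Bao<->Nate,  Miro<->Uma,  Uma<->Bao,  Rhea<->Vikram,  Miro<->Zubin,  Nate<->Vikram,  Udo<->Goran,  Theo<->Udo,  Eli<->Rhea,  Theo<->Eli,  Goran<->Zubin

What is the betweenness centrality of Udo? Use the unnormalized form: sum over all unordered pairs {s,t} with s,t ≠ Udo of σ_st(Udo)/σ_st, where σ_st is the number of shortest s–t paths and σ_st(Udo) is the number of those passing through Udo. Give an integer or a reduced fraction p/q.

10

Pairs whose geodesics pass through Udo — Theo–Uma: 1; Theo–Miro: 1; Theo–Zubin: 1; Theo–Goran: 1; Eli–Miro: 1; Eli–Zubin: 1; Eli–Goran: 1; Rhea–Zubin: 1; Rhea–Goran: 1; Vikram–Goran: 1.
All other pairs contribute 0.
Summing the contributions gives betweenness(Udo) = 10.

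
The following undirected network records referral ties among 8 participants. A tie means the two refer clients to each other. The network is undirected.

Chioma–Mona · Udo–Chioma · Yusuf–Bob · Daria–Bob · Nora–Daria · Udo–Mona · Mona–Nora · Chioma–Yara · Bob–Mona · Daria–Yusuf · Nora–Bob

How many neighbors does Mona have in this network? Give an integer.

4

Mona is directly tied to Bob, Chioma, Nora, and Udo. That is 4 neighbors, so the degree of Mona is 4.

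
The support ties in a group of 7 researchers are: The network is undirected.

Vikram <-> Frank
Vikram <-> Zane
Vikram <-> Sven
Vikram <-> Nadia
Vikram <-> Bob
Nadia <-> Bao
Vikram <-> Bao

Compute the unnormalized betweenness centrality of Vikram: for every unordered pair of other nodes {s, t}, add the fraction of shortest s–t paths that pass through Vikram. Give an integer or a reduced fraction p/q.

Pairs whose geodesics pass through Vikram — Nadia–Sven: 1; Nadia–Zane: 1; Nadia–Bob: 1; Nadia–Frank: 1; Bao–Sven: 1; Bao–Zane: 1; Bao–Bob: 1; Bao–Frank: 1; Sven–Zane: 1; Sven–Bob: 1; Sven–Frank: 1; Zane–Bob: 1; Zane–Frank: 1; Bob–Frank: 1.
All other pairs contribute 0.
Summing the contributions gives betweenness(Vikram) = 14.

14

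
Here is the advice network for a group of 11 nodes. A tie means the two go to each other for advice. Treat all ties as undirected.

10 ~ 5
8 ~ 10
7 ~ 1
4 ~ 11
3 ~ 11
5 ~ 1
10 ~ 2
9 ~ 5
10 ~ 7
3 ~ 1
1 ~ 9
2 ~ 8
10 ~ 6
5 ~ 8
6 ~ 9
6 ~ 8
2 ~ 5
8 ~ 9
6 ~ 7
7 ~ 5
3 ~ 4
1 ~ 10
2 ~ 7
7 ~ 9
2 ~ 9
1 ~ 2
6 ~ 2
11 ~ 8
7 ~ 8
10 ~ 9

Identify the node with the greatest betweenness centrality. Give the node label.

Unnormalized betweenness of each node: 1:83/10, 2:17/20, 3:9/2, 4:0, 5:1/5, 6:0, 7:17/20, 8:99/10, 9:17/20, 10:17/20, 11:57/10.
8 has the largest value, 99/10, making it the main broker — the node through which the most shortest paths run.

8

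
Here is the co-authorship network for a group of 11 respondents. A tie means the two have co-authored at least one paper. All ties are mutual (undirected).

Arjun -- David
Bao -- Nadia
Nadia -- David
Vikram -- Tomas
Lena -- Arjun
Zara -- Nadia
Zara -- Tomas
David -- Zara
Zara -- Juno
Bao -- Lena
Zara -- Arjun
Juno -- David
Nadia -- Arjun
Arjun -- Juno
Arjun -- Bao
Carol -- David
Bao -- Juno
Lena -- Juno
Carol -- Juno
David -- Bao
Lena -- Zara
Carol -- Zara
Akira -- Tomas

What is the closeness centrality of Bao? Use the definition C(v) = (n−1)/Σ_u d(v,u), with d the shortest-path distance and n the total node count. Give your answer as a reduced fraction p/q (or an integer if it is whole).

1/2

Distances from Bao: Akira:4, Arjun:1, Carol:2, David:1, Juno:1, Lena:1, Nadia:1, Tomas:3, Vikram:4, Zara:2. Sum = 20.
n = 11, so closeness = 10/20 = 1/2.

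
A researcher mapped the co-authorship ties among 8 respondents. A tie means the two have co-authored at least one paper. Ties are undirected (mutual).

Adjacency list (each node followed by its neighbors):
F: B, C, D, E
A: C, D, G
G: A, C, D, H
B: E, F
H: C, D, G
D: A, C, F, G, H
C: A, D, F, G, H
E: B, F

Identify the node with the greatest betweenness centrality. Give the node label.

Unnormalized betweenness of each node: A:0, B:0, C:29/6, D:29/6, E:0, F:10, G:1/3, H:0.
F has the largest value, 10, making it the main broker — the node through which the most shortest paths run.

F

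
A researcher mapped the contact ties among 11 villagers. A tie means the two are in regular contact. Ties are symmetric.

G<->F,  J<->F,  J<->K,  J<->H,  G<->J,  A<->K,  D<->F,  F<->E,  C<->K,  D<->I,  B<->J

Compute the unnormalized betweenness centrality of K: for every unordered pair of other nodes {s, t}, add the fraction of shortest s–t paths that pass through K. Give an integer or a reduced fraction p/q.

Pairs whose geodesics pass through K — G–C: 1; G–A: 1; F–C: 1; F–A: 1; E–C: 1; E–A: 1; C–B: 1; C–I: 1; C–A: 1; C–D: 1; C–H: 1; C–J: 1; B–A: 1; I–A: 1 … (+3 more pairs).
All other pairs contribute 0.
Summing the contributions gives betweenness(K) = 17.

17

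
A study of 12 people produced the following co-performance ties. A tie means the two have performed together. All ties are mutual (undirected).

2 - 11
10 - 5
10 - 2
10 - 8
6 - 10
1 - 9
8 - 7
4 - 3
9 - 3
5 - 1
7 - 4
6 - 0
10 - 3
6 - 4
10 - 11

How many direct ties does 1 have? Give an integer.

2

1 is directly tied to 5 and 9. That is 2 neighbors, so the degree of 1 is 2.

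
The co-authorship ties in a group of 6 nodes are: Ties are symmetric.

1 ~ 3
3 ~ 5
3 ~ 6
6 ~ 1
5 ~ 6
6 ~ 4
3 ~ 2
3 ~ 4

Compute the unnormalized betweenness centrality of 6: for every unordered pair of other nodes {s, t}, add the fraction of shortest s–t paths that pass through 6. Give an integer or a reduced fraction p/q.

3/2

Pairs whose geodesics pass through 6 — 1–4: 1/2; 1–5: 1/2; 4–5: 1/2.
All other pairs contribute 0.
Summing the contributions gives betweenness(6) = 3/2.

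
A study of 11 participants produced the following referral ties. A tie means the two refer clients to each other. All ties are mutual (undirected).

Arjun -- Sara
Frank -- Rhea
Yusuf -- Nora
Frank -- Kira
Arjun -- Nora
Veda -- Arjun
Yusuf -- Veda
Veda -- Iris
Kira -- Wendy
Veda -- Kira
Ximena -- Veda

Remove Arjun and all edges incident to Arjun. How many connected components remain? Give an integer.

2

Without Arjun, the remaining ties split the others into: {Frank, Iris, Kira, Nora, Rhea, Veda, Wendy, Ximena, Yusuf}; {Sara}.
That's 2 separate components.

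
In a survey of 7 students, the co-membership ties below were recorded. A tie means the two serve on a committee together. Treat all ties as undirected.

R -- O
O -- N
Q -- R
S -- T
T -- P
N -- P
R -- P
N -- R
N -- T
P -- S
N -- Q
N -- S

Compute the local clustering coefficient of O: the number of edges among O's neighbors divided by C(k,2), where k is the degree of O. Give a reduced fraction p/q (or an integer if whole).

O's neighbors: N and R (k = 2).
Possible neighbor pairs: C(2,2) = 1. Edges among them: N–R → e = 1.
Clustering(O) = 1/1.

1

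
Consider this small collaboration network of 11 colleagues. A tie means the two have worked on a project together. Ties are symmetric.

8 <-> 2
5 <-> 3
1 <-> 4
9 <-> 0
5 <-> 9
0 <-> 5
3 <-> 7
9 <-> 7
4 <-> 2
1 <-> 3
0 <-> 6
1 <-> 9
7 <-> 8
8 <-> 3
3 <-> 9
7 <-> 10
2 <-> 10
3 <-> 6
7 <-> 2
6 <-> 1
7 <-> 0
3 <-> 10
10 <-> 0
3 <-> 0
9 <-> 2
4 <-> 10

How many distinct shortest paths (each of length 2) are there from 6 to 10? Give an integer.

2

The shortest distance is 2. The length-2 paths are: 6–3–10; 6–0–10.
That gives 2 distinct shortest paths.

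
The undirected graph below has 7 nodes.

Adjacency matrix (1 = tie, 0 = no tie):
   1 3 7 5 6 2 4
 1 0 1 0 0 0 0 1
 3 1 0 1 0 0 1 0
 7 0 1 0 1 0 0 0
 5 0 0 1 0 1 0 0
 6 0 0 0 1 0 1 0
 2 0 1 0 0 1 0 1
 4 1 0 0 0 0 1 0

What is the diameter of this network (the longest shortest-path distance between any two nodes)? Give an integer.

Eccentricity of each node (its greatest distance to any other): 1:3, 2:2, 3:2, 4:3, 5:3, 6:3, 7:3.
The maximum eccentricity is 3, realized for instance by the pair 1–5 via 1 – 3 – 7 – 5. So the diameter is 3.

3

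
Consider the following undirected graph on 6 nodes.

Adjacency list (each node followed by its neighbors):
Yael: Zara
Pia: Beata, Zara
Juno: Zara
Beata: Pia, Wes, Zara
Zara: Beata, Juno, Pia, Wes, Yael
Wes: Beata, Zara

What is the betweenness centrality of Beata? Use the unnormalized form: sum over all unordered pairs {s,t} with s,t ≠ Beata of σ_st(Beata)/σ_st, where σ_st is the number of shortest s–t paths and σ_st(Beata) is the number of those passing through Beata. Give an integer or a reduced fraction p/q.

1/2

Pairs whose geodesics pass through Beata — Wes–Pia: 1/2.
All other pairs contribute 0.
Summing the contributions gives betweenness(Beata) = 1/2.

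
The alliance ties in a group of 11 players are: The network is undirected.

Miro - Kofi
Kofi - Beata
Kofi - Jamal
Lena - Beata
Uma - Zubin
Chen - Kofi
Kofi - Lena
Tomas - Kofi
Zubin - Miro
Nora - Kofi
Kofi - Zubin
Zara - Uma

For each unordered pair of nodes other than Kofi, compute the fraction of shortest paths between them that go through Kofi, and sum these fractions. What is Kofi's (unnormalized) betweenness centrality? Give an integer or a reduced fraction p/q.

38

Pairs whose geodesics pass through Kofi — Lena–Jamal: 1; Lena–Tomas: 1; Lena–Zubin: 1; Lena–Miro: 1; Lena–Zara: 1; Lena–Nora: 1; Lena–Uma: 1; Lena–Chen: 1; Jamal–Tomas: 1; Jamal–Zubin: 1; Jamal–Miro: 1; Jamal–Zara: 1; Jamal–Nora: 1; Jamal–Beata: 1 … (+24 more pairs).
All other pairs contribute 0.
Summing the contributions gives betweenness(Kofi) = 38.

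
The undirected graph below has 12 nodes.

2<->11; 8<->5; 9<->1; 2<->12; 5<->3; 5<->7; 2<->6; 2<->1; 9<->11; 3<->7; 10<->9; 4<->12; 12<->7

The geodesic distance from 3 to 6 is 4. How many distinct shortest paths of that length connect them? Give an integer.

The shortest distance is 4, and the only length-4 path is 3–7–12–2–6. So there is exactly 1 shortest path.

1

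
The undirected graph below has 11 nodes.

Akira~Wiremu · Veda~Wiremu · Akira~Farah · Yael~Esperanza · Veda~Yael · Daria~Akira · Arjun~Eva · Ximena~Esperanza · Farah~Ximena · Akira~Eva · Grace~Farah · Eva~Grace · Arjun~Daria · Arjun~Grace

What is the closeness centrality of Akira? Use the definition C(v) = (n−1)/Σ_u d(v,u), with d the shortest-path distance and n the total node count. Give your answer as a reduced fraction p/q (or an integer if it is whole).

Distances from Akira: Arjun:2, Daria:1, Esperanza:3, Eva:1, Farah:1, Grace:2, Veda:2, Wiremu:1, Ximena:2, Yael:3. Sum = 18.
n = 11, so closeness = 10/18 = 5/9.

5/9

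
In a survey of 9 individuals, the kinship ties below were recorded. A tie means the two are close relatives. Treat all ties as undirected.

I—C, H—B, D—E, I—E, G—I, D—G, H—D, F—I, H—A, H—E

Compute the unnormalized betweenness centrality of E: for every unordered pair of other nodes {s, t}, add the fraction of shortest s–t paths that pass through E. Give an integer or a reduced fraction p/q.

Pairs whose geodesics pass through E — I–B: 1; I–H: 1; I–D: 1/2; I–A: 1; B–F: 1; B–C: 1; F–H: 1; F–D: 1/2; F–A: 1; H–C: 1; C–D: 1/2; C–A: 1.
All other pairs contribute 0.
Summing the contributions gives betweenness(E) = 21/2.

21/2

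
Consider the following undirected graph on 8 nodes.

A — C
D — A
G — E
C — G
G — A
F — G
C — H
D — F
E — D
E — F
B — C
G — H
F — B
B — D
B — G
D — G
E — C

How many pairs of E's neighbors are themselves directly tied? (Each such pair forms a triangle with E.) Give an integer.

E's neighbors: C, D, F, and G.
Neighbor pairs that are themselves tied: E–C–G; E–D–F; E–D–G; E–F–G. Each forms one triangle with E, for 4 in total.

4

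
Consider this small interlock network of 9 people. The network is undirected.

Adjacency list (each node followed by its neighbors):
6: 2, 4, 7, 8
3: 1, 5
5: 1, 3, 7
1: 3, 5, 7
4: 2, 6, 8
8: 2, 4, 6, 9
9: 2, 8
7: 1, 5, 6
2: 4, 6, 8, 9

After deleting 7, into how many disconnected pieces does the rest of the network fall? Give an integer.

Without 7, the remaining ties split the others into: {1, 3, 5}; {2, 4, 6, 8, 9}.
That's 2 separate components.

2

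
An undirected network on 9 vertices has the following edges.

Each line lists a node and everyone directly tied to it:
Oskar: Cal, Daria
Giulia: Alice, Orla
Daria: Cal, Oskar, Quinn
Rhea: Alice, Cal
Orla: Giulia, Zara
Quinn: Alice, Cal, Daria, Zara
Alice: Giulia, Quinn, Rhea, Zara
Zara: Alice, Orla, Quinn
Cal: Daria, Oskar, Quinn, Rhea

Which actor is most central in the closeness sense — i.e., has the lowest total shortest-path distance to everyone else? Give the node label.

Farness (sum of distances to all others) for each node — Alice:13, Cal:14, Daria:15, Giulia:18, Orla:19, Oskar:20, Quinn:12, Rhea:15, Zara:14.
The smallest farness is 12, for Quinn, so Quinn has the highest closeness.

Quinn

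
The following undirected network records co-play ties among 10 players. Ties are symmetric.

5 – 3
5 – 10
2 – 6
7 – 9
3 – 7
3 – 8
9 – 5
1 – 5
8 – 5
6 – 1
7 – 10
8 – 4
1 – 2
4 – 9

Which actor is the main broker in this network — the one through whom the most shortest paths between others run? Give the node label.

5

Unnormalized betweenness of each node: 1:14, 2:0, 3:7/3, 4:1/2, 5:65/3, 6:0, 7:11/6, 8:10/3, 9:5, 10:4/3.
5 has the largest value, 65/3, making it the main broker — the node through which the most shortest paths run.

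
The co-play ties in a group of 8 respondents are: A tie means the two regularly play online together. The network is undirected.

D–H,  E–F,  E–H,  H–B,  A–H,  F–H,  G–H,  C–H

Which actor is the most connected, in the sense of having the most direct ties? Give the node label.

H

Degrees — A:1, B:1, C:1, D:1, E:2, F:2, G:1, H:7.
The maximum is 7, attained only by H.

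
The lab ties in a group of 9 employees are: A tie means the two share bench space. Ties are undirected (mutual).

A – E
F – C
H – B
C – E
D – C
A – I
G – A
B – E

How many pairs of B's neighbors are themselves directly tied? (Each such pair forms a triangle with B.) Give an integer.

0

B's neighbors are E and H, but none of them are tied to each other, so no triangle contains B.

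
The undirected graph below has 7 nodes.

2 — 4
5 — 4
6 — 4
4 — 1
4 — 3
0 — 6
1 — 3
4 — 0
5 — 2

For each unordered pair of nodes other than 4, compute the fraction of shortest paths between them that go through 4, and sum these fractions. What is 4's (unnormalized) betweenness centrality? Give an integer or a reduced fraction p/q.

Pairs whose geodesics pass through 4 — 1–0: 1; 1–5: 1; 1–6: 1; 1–2: 1; 0–5: 1; 0–2: 1; 0–3: 1; 5–6: 1; 5–3: 1; 6–2: 1; 6–3: 1; 2–3: 1.
All other pairs contribute 0.
Summing the contributions gives betweenness(4) = 12.

12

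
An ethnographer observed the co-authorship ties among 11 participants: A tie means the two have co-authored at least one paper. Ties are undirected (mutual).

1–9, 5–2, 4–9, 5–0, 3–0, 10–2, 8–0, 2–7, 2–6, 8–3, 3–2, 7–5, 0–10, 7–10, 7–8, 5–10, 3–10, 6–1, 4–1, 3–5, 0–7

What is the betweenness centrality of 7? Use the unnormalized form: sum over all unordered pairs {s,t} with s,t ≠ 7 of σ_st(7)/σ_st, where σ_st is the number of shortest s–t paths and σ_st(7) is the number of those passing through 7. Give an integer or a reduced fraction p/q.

Pairs whose geodesics pass through 7 — 2–0: 1/4; 2–8: 1/2; 0–6: 1/4; 0–1: 1/4; 0–9: 1/4; 0–4: 1/4; 8–5: 1/3; 8–10: 1/3; 8–6: 1/2; 8–1: 1/2; 8–9: 1/2; 8–4: 1/2.
All other pairs contribute 0.
Summing the contributions gives betweenness(7) = 53/12.

53/12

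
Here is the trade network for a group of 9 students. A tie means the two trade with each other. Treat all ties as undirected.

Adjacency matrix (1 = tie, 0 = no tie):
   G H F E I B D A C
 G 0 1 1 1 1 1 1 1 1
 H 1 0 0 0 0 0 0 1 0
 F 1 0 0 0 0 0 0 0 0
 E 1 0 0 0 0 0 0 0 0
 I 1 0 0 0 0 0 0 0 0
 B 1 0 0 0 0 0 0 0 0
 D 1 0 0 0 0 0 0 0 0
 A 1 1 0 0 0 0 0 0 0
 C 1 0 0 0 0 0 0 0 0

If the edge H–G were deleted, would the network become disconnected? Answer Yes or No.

Even without that edge, H still reaches G via H – A – G, so the network stays connected. Not a bridge.

No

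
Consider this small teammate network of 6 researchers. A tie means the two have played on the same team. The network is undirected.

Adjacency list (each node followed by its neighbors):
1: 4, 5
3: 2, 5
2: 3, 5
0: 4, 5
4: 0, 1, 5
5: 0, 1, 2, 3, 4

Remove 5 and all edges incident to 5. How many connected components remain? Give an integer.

Without 5, the remaining ties split the others into: {0, 1, 4}; {2, 3}.
That's 2 separate components.

2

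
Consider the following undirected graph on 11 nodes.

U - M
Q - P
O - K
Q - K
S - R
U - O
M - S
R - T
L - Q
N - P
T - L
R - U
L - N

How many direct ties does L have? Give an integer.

L is directly tied to N, Q, and T. That is 3 neighbors, so the degree of L is 3.

3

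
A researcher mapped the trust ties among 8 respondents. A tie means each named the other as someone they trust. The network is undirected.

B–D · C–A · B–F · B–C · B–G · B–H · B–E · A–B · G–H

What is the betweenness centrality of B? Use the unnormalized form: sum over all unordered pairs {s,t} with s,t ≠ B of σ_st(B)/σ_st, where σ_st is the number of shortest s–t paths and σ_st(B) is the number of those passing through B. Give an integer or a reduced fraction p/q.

Pairs whose geodesics pass through B — F–A: 1; F–D: 1; F–C: 1; F–G: 1; F–H: 1; F–E: 1; A–D: 1; A–G: 1; A–H: 1; A–E: 1; D–C: 1; D–G: 1; D–H: 1; D–E: 1 … (+5 more pairs).
All other pairs contribute 0.
Summing the contributions gives betweenness(B) = 19.

19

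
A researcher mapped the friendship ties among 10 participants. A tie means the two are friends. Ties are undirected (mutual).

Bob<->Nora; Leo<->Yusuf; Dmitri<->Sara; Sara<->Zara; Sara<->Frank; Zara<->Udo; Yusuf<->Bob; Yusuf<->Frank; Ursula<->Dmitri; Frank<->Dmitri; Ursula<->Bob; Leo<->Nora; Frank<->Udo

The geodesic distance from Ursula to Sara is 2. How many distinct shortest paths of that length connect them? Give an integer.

1

The shortest distance is 2, and the only length-2 path is Ursula–Dmitri–Sara. So there is exactly 1 shortest path.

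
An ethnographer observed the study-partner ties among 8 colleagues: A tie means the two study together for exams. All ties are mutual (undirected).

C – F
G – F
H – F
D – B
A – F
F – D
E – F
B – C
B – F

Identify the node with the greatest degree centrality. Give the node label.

Degrees — A:1, B:3, C:2, D:2, E:1, F:7, G:1, H:1.
The maximum is 7, attained only by F.

F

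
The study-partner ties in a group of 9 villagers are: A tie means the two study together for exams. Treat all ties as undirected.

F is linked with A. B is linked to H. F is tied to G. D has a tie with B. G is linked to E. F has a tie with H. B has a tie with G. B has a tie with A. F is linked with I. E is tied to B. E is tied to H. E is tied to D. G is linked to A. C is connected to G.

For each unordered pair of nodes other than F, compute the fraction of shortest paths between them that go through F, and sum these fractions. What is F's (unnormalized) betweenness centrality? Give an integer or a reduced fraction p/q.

49/6

Pairs whose geodesics pass through F — I–E: 2/2; I–B: 3/3; I–G: 1; I–D: 5/5; I–C: 1; I–H: 1; I–A: 1; G–H: 1/3; C–H: 1/3; H–A: 1/2.
All other pairs contribute 0.
Summing the contributions gives betweenness(F) = 49/6.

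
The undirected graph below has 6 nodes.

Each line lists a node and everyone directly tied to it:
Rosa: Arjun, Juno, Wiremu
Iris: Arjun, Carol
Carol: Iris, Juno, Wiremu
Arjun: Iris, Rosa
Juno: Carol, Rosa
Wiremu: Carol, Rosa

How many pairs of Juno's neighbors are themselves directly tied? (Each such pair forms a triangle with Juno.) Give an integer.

0

Juno's neighbors are Carol and Rosa, but none of them are tied to each other, so no triangle contains Juno.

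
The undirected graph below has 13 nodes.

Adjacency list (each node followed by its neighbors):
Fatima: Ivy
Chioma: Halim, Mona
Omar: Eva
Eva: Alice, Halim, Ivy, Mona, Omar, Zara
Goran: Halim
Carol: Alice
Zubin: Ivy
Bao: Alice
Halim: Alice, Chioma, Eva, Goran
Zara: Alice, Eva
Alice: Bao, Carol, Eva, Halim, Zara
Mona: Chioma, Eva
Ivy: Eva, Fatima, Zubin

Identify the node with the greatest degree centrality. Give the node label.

Eva

Degrees — Alice:5, Bao:1, Carol:1, Chioma:2, Eva:6, Fatima:1, Goran:1, Halim:4, Ivy:3, Mona:2, Omar:1, Zara:2, Zubin:1.
The maximum is 6, attained only by Eva.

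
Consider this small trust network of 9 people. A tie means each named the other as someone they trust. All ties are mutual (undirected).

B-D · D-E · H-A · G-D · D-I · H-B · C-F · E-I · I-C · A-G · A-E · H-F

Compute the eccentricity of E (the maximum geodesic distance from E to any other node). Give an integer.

3

Distances from E: A:1, B:2, C:2, D:1, F:3, G:2, H:2, I:1.
The largest is 3 (to F), so the eccentricity of E is 3.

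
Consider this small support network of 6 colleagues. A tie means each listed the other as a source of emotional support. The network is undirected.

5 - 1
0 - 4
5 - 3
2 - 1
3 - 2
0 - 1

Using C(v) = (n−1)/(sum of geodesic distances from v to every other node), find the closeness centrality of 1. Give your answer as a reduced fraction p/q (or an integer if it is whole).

Distances from 1: 0:1, 2:1, 3:2, 4:2, 5:1. Sum = 7.
n = 6, so closeness = 5/7.

5/7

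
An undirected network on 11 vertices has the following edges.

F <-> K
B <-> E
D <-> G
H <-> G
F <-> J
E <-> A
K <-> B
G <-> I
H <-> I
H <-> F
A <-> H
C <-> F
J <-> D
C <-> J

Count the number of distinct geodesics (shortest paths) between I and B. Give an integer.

2

The shortest distance is 4. The length-4 paths are: I–H–A–E–B; I–H–F–K–B.
That gives 2 distinct shortest paths.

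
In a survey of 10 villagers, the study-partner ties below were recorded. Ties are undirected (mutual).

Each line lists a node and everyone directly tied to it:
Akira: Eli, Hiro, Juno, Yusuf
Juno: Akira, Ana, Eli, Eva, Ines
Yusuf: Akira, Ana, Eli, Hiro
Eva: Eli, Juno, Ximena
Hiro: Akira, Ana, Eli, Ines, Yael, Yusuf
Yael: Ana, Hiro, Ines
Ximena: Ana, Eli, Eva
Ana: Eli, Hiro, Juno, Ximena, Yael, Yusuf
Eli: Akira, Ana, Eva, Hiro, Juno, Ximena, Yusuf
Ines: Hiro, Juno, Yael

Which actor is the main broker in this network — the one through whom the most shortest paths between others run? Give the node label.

Eli

Unnormalized betweenness of each node: Akira:7/12, Ana:331/60, Eli:101/15, Eva:1/2, Hiro:307/60, Ines:19/20, Juno:259/60, Ximena:8/15, Yael:1/2, Yusuf:1/4.
Eli has the largest value, 101/15, making it the main broker — the node through which the most shortest paths run.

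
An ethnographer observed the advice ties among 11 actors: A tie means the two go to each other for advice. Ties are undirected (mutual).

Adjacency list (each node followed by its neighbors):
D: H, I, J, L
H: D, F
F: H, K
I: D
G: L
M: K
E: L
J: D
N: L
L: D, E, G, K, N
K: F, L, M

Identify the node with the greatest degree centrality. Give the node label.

L

Degrees — D:4, E:1, F:2, G:1, H:2, I:1, J:1, K:3, L:5, M:1, N:1.
The maximum is 5, attained only by L.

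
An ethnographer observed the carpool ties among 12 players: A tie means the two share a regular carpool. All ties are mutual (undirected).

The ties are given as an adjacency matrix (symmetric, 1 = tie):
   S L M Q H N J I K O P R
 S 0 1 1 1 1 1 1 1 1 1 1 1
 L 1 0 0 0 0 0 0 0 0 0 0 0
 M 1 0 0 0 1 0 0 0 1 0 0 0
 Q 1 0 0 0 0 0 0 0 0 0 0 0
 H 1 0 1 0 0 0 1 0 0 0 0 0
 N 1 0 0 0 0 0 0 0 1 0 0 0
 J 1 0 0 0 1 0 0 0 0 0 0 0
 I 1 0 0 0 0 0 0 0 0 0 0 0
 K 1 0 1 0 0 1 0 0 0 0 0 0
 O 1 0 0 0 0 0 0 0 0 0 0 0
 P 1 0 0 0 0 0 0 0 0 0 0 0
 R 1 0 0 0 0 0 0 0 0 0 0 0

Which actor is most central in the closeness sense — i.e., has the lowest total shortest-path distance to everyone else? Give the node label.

S

Farness (sum of distances to all others) for each node — H:19, I:21, J:20, K:19, L:21, M:19, N:20, O:21, P:21, Q:21, R:21, S:11.
The smallest farness is 11, for S, so S has the highest closeness.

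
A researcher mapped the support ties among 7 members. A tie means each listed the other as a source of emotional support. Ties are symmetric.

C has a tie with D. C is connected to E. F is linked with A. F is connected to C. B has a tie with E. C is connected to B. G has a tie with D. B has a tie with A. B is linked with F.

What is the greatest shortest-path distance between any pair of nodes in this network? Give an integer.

Eccentricity of each node (its greatest distance to any other): A:4, B:3, C:2, D:3, E:3, F:3, G:4.
The maximum eccentricity is 4, realized for instance by the pair G–A via G – D – C – F – A. So the diameter is 4.

4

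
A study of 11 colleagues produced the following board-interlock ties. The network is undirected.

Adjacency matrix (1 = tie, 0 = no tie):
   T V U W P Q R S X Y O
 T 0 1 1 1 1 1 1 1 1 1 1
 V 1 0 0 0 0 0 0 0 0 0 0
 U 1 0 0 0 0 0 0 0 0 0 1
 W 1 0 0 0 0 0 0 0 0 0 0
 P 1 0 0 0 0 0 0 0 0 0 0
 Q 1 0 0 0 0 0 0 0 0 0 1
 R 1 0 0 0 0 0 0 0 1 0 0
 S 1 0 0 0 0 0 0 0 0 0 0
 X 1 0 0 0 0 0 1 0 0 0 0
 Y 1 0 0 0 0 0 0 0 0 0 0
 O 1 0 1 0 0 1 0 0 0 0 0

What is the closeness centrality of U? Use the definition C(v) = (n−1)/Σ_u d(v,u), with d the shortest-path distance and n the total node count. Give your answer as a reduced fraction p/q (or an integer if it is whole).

5/9

Distances from U: O:1, P:2, Q:2, R:2, S:2, T:1, V:2, W:2, X:2, Y:2. Sum = 18.
n = 11, so closeness = 10/18 = 5/9.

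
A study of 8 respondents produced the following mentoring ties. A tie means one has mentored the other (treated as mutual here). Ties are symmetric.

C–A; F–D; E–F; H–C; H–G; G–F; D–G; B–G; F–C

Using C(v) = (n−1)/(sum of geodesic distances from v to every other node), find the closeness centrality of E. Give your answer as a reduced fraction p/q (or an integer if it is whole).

7/16

Distances from E: A:3, B:3, C:2, D:2, F:1, G:2, H:3. Sum = 16.
n = 8, so closeness = 7/16.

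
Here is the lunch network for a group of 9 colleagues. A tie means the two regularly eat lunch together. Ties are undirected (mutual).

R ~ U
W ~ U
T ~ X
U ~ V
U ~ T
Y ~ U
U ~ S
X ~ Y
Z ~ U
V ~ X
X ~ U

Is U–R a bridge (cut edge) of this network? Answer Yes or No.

Yes

Without the U–R edge there is no alternate route between U and R, so the network disconnects. It is a bridge.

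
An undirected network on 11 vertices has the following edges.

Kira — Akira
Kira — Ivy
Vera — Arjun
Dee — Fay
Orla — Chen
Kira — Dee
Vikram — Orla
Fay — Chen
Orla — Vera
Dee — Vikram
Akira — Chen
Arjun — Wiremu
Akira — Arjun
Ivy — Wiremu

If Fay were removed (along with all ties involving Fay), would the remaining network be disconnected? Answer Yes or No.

No

Even without Fay, every remaining node can still reach every other (the residual graph is connected), so Fay is not a cut vertex.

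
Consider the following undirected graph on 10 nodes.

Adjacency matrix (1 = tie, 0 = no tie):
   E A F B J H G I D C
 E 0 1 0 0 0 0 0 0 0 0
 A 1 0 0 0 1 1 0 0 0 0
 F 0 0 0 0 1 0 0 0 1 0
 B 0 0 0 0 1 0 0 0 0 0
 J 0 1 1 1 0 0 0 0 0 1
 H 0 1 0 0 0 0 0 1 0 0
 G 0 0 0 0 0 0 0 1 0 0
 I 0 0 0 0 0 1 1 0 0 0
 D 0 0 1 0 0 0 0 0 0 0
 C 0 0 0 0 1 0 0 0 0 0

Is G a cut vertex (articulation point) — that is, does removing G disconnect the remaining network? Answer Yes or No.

Even without G, every remaining node can still reach every other (the residual graph is connected), so G is not a cut vertex.

No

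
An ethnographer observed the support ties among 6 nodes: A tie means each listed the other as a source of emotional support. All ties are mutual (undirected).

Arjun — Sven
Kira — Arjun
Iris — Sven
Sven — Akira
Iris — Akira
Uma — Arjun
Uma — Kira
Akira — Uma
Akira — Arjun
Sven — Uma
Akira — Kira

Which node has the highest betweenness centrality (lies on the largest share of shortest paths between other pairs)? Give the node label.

Akira

Unnormalized betweenness of each node: Akira:7/3, Arjun:1/3, Iris:0, Kira:0, Sven:1, Uma:1/3.
Akira has the largest value, 7/3, making it the main broker — the node through which the most shortest paths run.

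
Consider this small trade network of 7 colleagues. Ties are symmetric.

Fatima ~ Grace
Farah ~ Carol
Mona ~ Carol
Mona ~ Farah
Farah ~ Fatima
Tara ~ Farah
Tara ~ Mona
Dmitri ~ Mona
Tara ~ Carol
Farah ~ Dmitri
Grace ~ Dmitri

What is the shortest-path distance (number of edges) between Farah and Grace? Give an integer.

2

One shortest route is Farah – Dmitri – Grace, which uses 2 edges, and Farah and Grace are not directly tied, so nothing shorter exists. So d(Farah,Grace) = 2.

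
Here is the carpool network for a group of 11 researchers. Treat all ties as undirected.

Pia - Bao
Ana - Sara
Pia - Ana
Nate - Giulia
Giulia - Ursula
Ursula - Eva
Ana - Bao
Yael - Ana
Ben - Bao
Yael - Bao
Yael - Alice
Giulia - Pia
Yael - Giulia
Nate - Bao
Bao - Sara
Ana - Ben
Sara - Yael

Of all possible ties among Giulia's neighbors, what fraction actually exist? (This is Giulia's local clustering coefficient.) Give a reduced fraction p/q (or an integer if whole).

0

Giulia's neighbors: Nate, Pia, Ursula, and Yael (k = 4).
Possible neighbor pairs: C(4,2) = 6. Edges among them: none → e = 0.
Clustering(Giulia) = 0/6 = 0.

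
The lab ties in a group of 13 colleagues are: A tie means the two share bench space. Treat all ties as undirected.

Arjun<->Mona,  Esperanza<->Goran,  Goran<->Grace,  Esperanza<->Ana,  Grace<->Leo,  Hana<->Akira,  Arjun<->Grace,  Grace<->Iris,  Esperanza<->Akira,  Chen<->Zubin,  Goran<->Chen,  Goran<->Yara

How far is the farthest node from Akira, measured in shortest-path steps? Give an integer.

Distances from Akira: Ana:2, Arjun:4, Chen:3, Esperanza:1, Goran:2, Grace:3, Hana:1, Iris:4, Leo:4, Mona:5, Yara:3, Zubin:4.
The largest is 5 (to Mona), so the eccentricity of Akira is 5.

5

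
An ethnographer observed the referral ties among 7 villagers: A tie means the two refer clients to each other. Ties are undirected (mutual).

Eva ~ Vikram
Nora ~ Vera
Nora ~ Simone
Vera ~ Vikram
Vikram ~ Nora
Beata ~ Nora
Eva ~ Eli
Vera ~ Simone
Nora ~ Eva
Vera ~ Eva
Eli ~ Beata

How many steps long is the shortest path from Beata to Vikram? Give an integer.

2

One shortest route is Beata – Nora – Vikram, which uses 2 edges, and Beata and Vikram are not directly tied, so nothing shorter exists. So d(Beata,Vikram) = 2.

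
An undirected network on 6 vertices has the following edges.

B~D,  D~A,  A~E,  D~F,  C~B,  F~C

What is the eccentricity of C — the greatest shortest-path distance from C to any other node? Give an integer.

4

Distances from C: A:3, B:1, D:2, E:4, F:1.
The largest is 4 (to E), so the eccentricity of C is 4.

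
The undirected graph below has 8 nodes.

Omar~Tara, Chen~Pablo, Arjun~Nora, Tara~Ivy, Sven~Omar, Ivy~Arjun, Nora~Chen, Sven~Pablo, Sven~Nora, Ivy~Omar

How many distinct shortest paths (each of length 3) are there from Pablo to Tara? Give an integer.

The shortest distance is 3, and the only length-3 path is Pablo–Sven–Omar–Tara. So there is exactly 1 shortest path.

1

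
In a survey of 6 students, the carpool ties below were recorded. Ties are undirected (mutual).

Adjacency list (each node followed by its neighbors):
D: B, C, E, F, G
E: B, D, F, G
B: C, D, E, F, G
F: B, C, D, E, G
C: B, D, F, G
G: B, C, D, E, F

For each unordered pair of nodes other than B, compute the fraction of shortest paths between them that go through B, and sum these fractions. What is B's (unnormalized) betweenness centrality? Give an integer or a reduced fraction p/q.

1/4

Pairs whose geodesics pass through B — E–C: 1/4.
All other pairs contribute 0.
Summing the contributions gives betweenness(B) = 1/4.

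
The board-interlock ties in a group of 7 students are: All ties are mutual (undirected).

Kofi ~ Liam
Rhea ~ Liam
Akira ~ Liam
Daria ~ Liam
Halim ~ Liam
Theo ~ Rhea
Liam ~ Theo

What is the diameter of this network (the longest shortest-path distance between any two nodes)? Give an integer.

2

Eccentricity of each node (its greatest distance to any other): Akira:2, Daria:2, Halim:2, Kofi:2, Liam:1, Rhea:2, Theo:2.
The maximum eccentricity is 2, realized for instance by the pair Theo–Halim via Theo – Liam – Halim. So the diameter is 2.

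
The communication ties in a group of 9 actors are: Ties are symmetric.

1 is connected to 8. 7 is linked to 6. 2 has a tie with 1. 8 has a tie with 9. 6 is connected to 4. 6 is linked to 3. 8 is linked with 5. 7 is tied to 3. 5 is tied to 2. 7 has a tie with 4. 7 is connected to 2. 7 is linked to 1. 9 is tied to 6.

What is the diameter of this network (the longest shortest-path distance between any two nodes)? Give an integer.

Eccentricity of each node (its greatest distance to any other): 1:2, 2:3, 3:3, 4:3, 5:3, 6:3, 7:2, 8:3, 9:3.
The maximum eccentricity is 3, realized for instance by the pair 6–5 via 6 – 9 – 8 – 5. So the diameter is 3.

3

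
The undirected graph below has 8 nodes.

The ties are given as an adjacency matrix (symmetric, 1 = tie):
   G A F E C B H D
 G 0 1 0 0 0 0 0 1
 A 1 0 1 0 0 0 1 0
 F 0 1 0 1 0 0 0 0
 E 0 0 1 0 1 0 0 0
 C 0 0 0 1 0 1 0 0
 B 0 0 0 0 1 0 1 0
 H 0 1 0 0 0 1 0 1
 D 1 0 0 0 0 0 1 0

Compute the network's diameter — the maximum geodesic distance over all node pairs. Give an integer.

Eccentricity of each node (its greatest distance to any other): A:3, B:3, C:4, D:4, E:4, F:3, G:4, H:3.
The maximum eccentricity is 4, realized for instance by the pair G–C via G – A – F – E – C. So the diameter is 4.

4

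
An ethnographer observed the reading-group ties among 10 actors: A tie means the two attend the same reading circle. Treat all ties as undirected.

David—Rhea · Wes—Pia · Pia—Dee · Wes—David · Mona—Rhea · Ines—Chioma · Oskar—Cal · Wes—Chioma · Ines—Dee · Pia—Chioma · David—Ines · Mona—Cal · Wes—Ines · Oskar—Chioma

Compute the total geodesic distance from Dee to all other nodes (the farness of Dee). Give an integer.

22

Distances from Dee: Cal:4, Chioma:2, David:2, Ines:1, Mona:4, Oskar:3, Pia:1, Rhea:3, Wes:2.
Sum = 4 + 2 + 2 + 1 + 4 + 3 + 1 + 3 + 2 = 22.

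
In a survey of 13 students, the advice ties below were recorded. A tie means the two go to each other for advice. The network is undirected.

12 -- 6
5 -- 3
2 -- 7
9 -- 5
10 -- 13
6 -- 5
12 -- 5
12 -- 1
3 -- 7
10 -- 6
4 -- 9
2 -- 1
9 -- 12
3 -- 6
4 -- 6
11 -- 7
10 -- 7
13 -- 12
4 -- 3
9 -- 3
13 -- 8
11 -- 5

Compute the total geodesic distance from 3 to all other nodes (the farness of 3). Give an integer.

Distances from 3: 1:3, 2:2, 4:1, 5:1, 6:1, 7:1, 8:4, 9:1, 10:2, 11:2, 12:2, 13:3.
Sum = 3 + 2 + 1 + 1 + 1 + 1 + 4 + 1 + 2 + 2 + 2 + 3 = 23.

23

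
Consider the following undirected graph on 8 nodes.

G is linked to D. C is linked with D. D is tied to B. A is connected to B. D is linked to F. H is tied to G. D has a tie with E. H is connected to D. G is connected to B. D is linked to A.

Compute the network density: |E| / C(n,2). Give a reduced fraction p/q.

There are 10 edges and 8 nodes, so the maximum possible is C(8,2) = 28.
Density = 10/28 = 5/14.

5/14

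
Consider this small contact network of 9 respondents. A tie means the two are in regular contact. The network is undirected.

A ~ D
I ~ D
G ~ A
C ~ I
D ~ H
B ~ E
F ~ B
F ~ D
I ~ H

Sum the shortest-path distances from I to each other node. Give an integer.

17

Distances from I: A:2, B:3, C:1, D:1, E:4, F:2, G:3, H:1.
Sum = 2 + 3 + 1 + 1 + 4 + 2 + 3 + 1 = 17.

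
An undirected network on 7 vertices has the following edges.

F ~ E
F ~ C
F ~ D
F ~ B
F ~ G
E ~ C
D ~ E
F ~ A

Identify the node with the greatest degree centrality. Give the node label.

Degrees — A:1, B:1, C:2, D:2, E:3, F:6, G:1.
The maximum is 6, attained only by F.

F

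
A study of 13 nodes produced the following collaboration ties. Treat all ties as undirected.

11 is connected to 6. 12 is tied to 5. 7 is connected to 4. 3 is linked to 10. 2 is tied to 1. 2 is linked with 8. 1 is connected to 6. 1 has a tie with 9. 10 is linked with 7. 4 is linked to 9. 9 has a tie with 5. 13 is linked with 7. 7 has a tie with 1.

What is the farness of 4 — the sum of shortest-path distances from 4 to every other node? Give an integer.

30

Distances from 4: 1:2, 2:3, 3:3, 5:2, 6:3, 7:1, 8:4, 9:1, 10:2, 11:4, 12:3, 13:2.
Sum = 2 + 3 + 3 + 2 + 3 + 1 + 4 + 1 + 2 + 4 + 3 + 2 = 30.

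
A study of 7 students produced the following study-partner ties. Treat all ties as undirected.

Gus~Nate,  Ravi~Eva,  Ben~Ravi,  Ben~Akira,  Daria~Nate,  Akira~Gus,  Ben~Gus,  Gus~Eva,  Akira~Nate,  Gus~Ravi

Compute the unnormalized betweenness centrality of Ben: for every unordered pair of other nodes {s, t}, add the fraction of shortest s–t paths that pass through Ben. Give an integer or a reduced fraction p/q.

Pairs whose geodesics pass through Ben — Ravi–Akira: 1/2.
All other pairs contribute 0.
Summing the contributions gives betweenness(Ben) = 1/2.

1/2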